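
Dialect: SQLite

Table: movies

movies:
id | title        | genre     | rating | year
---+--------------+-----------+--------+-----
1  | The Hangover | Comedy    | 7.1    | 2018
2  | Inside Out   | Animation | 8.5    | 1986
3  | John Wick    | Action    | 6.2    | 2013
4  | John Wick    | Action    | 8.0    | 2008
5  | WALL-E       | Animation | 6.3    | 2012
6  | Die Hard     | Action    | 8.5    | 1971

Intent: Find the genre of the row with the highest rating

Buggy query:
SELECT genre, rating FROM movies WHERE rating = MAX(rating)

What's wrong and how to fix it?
Bug: MAX(rating) is an aggregate and cannot be used directly in WHERE

Fix: Wrap MAX in a scalar subquery so WHERE compares against a single value

Corrected query:
SELECT genre, rating FROM movies WHERE rating = (SELECT MAX(rating) FROM movies)

Result:
genre     | rating
----------+-------
Animation | 8.5   
Action    | 8.5   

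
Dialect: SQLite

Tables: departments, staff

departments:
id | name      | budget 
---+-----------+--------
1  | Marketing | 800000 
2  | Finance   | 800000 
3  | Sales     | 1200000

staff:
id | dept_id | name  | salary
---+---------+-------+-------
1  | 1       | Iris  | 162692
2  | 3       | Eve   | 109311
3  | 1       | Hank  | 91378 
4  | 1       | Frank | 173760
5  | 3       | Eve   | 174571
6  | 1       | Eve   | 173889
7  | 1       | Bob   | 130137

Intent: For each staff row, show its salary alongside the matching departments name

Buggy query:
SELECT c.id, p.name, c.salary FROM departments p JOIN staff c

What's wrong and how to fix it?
Bug: JOIN with no ON clause produces a cartesian product; every staff row pairs with every departments row

Fix: Add ON c.dept_id = p.id to the JOIN

Corrected query:
SELECT c.id, p.name, c.salary FROM departments p JOIN staff c ON c.dept_id = p.id

Result:
id | name      | salary
---+-----------+-------
1  | Marketing | 162692
2  | Sales     | 109311
3  | Marketing | 91378 
4  | Marketing | 173760
5  | Sales     | 174571
6  | Marketing | 173889
7  | Marketing | 130137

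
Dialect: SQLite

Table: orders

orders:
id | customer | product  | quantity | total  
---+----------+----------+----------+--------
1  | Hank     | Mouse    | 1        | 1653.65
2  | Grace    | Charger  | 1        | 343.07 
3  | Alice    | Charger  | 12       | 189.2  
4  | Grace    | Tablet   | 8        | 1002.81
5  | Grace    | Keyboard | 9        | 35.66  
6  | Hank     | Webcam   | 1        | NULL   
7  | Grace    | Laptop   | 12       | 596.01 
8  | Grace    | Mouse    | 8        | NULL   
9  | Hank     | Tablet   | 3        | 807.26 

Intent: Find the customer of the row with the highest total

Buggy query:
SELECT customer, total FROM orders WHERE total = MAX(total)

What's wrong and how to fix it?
Bug: MAX(total) is an aggregate and cannot be used directly in WHERE

Fix: Use a subquery: WHERE total = (SELECT MAX(total) FROM orders)

Corrected query:
SELECT customer, total FROM orders WHERE total = (SELECT MAX(total) FROM orders)

Result:
customer | total  
---------+--------
Hank     | 1653.65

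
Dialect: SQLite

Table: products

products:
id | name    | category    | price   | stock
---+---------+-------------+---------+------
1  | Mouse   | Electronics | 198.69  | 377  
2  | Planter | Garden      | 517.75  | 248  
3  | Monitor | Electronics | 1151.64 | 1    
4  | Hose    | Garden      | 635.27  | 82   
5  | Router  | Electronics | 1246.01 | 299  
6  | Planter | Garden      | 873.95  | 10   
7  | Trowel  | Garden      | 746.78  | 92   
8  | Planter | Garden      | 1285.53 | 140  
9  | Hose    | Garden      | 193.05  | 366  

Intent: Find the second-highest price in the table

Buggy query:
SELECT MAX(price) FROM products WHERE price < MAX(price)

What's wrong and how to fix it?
Bug: The inner MAX is an aggregate inside WHERE, which is not allowed

Fix: Compute the overall MAX in a subquery, then take MAX of rows below it

Corrected query:
SELECT MAX(price) FROM products WHERE price < (SELECT MAX(price) FROM products)

Result:
MAX(price)
----------
1246.01   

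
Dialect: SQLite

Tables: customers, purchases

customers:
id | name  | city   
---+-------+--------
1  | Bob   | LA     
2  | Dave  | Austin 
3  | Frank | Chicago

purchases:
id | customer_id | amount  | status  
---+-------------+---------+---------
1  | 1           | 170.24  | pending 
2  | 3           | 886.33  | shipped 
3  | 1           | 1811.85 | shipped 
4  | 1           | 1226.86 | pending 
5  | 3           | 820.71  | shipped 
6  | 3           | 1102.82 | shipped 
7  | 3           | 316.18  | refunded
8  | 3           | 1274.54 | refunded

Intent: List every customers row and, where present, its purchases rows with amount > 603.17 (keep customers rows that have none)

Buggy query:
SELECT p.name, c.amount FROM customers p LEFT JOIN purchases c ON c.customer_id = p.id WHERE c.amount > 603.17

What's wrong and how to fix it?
Bug: A WHERE condition on the right-hand table after LEFT JOIN drops unmatched parents

Fix: Put 'c.amount > 603.17' in the JOIN's ON clause instead of WHERE

Corrected query:
SELECT p.name, c.amount FROM customers p LEFT JOIN purchases c ON c.customer_id = p.id AND c.amount > 603.17

Result:
name  | amount 
------+--------
Bob   | 1226.86
Bob   | 1811.85
Dave  | NULL   
Frank | 820.71 
Frank | 886.33 
Frank | 1102.82
Frank | 1274.54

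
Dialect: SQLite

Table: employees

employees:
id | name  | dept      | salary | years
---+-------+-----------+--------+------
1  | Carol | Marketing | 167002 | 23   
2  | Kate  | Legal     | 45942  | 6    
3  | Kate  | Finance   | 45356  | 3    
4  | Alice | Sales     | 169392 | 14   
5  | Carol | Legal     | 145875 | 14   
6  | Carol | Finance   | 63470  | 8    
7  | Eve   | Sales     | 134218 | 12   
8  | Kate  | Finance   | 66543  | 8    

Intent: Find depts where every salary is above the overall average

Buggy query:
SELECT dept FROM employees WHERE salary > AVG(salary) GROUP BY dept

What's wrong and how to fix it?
Bug: WHERE evaluates per row before aggregation, so AVG() is unavailable

Fix: Use a subquery for AVG and a HAVING MIN(...) filter so the condition holds for every row in the group

Corrected query:
SELECT dept FROM employees GROUP BY dept HAVING MIN(salary) > (SELECT AVG(salary) FROM employees)

Result:
dept     
---------
Marketing
Sales    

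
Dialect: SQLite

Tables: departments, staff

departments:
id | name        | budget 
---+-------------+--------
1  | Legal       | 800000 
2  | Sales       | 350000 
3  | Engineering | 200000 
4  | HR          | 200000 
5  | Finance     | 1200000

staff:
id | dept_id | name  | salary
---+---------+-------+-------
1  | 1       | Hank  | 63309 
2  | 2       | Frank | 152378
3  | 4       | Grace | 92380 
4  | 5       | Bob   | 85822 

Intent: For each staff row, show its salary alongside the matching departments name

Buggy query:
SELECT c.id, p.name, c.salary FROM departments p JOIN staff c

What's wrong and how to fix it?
Bug: JOIN with no ON clause produces a cartesian product; every staff row pairs with every departments row

Fix: Specify the join condition linking the foreign key to the parent id

Corrected query:
SELECT c.id, p.name, c.salary FROM departments p JOIN staff c ON c.dept_id = p.id

Result:
id | name    | salary
---+---------+-------
1  | Legal   | 63309 
2  | Sales   | 152378
3  | HR      | 92380 
4  | Finance | 85822 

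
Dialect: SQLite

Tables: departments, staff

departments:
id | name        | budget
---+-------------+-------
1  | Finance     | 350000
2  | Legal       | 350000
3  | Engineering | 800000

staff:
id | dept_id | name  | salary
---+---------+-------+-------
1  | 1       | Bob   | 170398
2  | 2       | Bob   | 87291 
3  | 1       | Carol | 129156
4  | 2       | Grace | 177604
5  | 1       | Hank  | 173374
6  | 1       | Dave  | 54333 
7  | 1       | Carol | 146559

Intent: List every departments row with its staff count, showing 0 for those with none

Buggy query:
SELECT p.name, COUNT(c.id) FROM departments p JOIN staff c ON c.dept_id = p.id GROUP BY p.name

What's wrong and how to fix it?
Bug: INNER JOIN drops departments rows that have no matching staff rows

Fix: Switch to LEFT JOIN to retain unmatched parent rows

Corrected query:
SELECT p.name, COUNT(c.id) FROM departments p LEFT JOIN staff c ON c.dept_id = p.id GROUP BY p.name

Result:
name        | COUNT(c.id)
------------+------------
Engineering | 0          
Finance     | 5          
Legal       | 2          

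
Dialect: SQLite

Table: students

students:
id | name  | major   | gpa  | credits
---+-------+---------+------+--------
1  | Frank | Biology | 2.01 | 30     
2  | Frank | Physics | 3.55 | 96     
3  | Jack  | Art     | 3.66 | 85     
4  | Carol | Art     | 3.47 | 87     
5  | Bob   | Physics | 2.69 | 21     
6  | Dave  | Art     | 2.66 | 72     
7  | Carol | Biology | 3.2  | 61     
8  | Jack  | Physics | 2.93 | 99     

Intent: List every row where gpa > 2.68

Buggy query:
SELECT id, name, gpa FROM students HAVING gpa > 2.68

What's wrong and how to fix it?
Bug: This is a non-aggregate query (no GROUP BY, no aggregates), so in SQLite the HAVING clause is invalid here; a row-level condition belongs in WHERE

Fix: Replace HAVING with WHERE since the condition applies to individual rows

Corrected query:
SELECT id, name, gpa FROM students WHERE gpa > 2.68

Result:
id | name  | gpa 
---+-------+-----
2  | Frank | 3.55
3  | Jack  | 3.66
4  | Carol | 3.47
5  | Bob   | 2.69
7  | Carol | 3.2 
8  | Jack  | 2.93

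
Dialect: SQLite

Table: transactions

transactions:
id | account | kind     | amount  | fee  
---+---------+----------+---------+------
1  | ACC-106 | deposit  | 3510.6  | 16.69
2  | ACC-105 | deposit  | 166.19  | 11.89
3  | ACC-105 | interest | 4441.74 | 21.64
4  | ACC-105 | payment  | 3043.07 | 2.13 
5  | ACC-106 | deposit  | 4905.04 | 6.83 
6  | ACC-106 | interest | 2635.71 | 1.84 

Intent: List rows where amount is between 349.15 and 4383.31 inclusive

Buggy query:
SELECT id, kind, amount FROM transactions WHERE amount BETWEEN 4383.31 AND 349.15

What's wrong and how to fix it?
Bug: BETWEEN expects the lower bound first; with 4383.31 AND 349.15 the range is empty

Fix: Write BETWEEN 349.15 AND 4383.31

Corrected query:
SELECT id, kind, amount FROM transactions WHERE amount BETWEEN 349.15 AND 4383.31

Result:
id | kind     | amount 
---+----------+--------
1  | deposit  | 3510.6 
4  | payment  | 3043.07
6  | interest | 2635.71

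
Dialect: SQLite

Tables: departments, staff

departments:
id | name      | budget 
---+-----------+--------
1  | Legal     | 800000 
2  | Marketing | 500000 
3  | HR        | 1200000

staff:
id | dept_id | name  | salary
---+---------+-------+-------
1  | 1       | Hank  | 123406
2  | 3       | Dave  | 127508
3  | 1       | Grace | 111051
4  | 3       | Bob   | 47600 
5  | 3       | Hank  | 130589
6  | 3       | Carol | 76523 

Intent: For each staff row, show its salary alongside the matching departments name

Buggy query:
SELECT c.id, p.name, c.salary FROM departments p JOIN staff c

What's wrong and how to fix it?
Bug: JOIN with no ON clause produces a cartesian product; every staff row pairs with every departments row

Fix: Add ON c.dept_id = p.id to the JOIN

Corrected query:
SELECT c.id, p.name, c.salary FROM departments p JOIN staff c ON c.dept_id = p.id

Result:
id | name  | salary
---+-------+-------
1  | Legal | 123406
2  | HR    | 127508
3  | Legal | 111051
4  | HR    | 47600 
5  | HR    | 130589
6  | HR    | 76523 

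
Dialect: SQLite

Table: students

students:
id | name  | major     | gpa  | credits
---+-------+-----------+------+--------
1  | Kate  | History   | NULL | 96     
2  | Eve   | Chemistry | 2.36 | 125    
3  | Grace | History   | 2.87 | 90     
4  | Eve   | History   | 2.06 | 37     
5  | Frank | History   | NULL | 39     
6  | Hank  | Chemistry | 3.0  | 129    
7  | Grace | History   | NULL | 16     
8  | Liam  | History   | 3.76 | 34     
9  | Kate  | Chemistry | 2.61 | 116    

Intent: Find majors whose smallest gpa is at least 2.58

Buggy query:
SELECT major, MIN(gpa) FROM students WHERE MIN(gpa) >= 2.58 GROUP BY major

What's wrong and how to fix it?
Bug: Aggregates like MIN are computed per group after WHERE runs

Fix: Use HAVING for the per-group MIN condition

Corrected query:
SELECT major, MIN(gpa) FROM students GROUP BY major HAVING MIN(gpa) >= 2.58

Result:
(no rows)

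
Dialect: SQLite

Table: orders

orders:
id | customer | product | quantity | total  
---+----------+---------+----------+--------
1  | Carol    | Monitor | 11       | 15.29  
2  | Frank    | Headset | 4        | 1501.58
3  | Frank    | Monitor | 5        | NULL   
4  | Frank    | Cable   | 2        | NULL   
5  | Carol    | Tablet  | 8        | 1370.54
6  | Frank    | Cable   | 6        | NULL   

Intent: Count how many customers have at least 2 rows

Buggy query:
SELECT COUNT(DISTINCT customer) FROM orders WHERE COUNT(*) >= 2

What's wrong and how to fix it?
Bug: WHERE filters individual rows, not groups, so a group-level COUNT is invalid there

Fix: Group first with HAVING COUNT(*) >= 2, then COUNT the resulting groups

Corrected query:
SELECT COUNT(*) FROM (SELECT customer FROM orders GROUP BY customer HAVING COUNT(*) >= 2)

Result:
COUNT(*)
--------
2       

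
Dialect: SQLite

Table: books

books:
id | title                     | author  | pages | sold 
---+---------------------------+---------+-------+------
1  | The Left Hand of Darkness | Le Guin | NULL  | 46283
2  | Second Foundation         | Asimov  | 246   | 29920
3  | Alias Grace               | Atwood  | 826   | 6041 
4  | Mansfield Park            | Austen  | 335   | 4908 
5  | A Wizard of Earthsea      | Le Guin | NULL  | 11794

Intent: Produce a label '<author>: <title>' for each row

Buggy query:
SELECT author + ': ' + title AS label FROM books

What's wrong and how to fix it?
Bug: '+' is numeric addition; on text columns SQLite converts them to 0 instead of concatenating

Fix: Use the || operator for string concatenation

Corrected query:
SELECT author || ': ' || title AS label FROM books

Result:
label                             
----------------------------------
Le Guin: The Left Hand of Darkness
Asimov: Second Foundation         
Atwood: Alias Grace               
Austen: Mansfield Park            
Le Guin: A Wizard of Earthsea     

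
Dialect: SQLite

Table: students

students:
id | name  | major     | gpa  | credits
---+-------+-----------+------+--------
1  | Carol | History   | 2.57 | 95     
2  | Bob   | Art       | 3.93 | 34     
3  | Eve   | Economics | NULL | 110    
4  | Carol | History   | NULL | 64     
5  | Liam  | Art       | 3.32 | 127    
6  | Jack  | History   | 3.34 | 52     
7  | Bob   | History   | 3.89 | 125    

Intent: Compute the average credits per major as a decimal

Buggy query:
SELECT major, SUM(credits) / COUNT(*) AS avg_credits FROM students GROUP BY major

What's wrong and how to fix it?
Bug: SUM(credits) and COUNT(*) are both integers; the division truncates the fractional part

Fix: Cast one side to REAL so the division keeps the fractional part

Corrected query:
SELECT major, SUM(credits) * 1.0 / COUNT(*) AS avg_credits FROM students GROUP BY major

Result:
major     | avg_credits
----------+------------
Art       | 80.5       
Economics | 110        
History   | 84         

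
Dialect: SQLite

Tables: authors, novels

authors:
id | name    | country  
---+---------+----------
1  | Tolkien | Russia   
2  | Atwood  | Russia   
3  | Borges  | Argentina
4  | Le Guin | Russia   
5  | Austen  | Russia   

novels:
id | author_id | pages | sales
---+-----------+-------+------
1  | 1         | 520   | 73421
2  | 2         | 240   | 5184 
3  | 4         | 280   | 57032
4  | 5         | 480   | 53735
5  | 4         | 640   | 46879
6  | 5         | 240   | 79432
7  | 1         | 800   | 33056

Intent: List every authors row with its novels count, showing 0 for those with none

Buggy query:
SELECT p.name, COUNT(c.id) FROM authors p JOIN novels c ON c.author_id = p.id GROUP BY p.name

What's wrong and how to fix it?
Bug: An inner join excludes parents with zero children

Fix: Switch to LEFT JOIN to retain unmatched parent rows

Corrected query:
SELECT p.name, COUNT(c.id) FROM authors p LEFT JOIN novels c ON c.author_id = p.id GROUP BY p.name

Result:
name    | COUNT(c.id)
--------+------------
Atwood  | 1          
Austen  | 2          
Borges  | 0          
Le Guin | 2          
Tolkien | 2          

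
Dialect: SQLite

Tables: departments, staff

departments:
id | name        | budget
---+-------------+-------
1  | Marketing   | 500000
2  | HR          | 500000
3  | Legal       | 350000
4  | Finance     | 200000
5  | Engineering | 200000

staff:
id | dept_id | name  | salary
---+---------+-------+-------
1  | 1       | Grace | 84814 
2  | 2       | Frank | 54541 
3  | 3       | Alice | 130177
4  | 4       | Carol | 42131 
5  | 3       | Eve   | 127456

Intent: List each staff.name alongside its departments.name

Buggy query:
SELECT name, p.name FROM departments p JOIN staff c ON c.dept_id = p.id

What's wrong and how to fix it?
Bug: Both tables have a 'name' column; the unqualified reference is ambiguous

Fix: Qualify the column with its table alias (c.name)

Corrected query:
SELECT c.name, p.name FROM departments p JOIN staff c ON c.dept_id = p.id

Result:
name  | name     
------+----------
Grace | Marketing
Frank | HR       
Alice | Legal    
Carol | Finance  
Eve   | Legal    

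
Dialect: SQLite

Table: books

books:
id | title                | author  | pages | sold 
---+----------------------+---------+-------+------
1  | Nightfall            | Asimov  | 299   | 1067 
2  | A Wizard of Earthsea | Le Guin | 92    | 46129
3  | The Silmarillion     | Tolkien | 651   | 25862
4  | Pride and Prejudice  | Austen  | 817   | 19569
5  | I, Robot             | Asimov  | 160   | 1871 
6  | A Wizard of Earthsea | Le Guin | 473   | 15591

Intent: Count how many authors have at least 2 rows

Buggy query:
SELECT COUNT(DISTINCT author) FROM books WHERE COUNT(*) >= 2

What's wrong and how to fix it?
Bug: WHERE filters individual rows, not groups, so a group-level COUNT is invalid there

Fix: Use a subquery that GROUPs and filters with HAVING, then count its rows

Corrected query:
SELECT COUNT(*) FROM (SELECT author FROM books GROUP BY author HAVING COUNT(*) >= 2)

Result:
COUNT(*)
--------
2       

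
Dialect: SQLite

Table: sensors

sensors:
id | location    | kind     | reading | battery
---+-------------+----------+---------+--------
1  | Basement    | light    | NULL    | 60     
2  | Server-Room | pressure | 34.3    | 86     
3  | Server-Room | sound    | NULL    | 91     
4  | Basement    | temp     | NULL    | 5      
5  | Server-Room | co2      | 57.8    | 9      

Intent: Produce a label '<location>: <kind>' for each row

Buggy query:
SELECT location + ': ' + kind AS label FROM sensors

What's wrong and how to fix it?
Bug: SQLite uses || for string concatenation; + coerces text to numbers (yielding 0)

Fix: Use the || operator for string concatenation

Corrected query:
SELECT location || ': ' || kind AS label FROM sensors

Result:
label                
---------------------
Basement: light      
Server-Room: pressure
Server-Room: sound   
Basement: temp       
Server-Room: co2     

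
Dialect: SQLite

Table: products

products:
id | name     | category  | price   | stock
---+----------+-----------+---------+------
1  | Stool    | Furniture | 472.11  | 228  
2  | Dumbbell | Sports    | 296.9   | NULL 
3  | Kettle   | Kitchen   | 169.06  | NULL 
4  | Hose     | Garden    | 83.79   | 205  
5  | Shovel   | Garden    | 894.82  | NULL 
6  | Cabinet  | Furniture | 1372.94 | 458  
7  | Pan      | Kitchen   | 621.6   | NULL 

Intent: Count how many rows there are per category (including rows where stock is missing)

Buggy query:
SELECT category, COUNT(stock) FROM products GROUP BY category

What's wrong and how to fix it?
Bug: COUNT(stock) skips NULLs, so groups with missing stock are undercounted

Fix: Replace COUNT(stock) with COUNT(*)

Corrected query:
SELECT category, COUNT(*) FROM products GROUP BY category

Result:
category  | COUNT(*)
----------+---------
Furniture | 2       
Garden    | 2       
Kitchen   | 2       
Sports    | 1       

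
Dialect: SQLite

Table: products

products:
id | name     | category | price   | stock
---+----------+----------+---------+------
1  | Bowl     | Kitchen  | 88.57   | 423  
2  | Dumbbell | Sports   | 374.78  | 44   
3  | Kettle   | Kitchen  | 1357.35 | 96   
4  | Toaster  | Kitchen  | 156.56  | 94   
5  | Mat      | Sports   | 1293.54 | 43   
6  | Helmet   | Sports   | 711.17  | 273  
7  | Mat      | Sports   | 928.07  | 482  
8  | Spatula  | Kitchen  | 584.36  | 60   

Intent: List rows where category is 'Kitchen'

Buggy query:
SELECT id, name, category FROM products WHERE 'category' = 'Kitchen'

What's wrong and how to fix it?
Bug: Single quotes denote string literals in SQL; the column name is being compared as a constant string

Fix: Remove the quotes around the column name (or use double quotes for an identifier)

Corrected query:
SELECT id, name, category FROM products WHERE category = 'Kitchen'

Result:
id | name    | category
---+---------+---------
1  | Bowl    | Kitchen 
3  | Kettle  | Kitchen 
4  | Toaster | Kitchen 
8  | Spatula | Kitchen 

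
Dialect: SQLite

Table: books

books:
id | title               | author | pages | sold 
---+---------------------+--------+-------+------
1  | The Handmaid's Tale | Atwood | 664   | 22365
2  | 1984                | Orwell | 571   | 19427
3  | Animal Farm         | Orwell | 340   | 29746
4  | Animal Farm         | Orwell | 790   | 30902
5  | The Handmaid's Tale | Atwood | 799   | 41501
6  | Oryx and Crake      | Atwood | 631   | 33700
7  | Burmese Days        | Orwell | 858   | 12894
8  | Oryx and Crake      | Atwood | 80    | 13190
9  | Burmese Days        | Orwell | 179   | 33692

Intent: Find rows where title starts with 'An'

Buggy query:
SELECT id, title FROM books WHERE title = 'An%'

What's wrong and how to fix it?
Bug: '=' compares the literal string including the % character; pattern matching needs LIKE

Fix: Use LIKE for wildcard pattern matching

Corrected query:
SELECT id, title FROM books WHERE title LIKE 'An%'

Result:
id | title      
---+------------
3  | Animal Farm
4  | Animal Farm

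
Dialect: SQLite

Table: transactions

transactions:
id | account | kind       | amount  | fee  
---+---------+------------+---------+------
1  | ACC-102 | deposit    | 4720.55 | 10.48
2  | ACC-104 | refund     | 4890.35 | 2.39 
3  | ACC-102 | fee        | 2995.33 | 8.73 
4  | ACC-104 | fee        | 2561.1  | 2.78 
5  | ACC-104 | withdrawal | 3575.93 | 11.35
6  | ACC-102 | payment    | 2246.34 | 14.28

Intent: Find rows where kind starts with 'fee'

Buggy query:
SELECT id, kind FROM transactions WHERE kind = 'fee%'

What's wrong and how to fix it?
Bug: Wildcards only work with LIKE; '=' treats '%' as a literal character

Fix: Use LIKE for wildcard pattern matching

Corrected query:
SELECT id, kind FROM transactions WHERE kind LIKE 'fee%'

Result:
id | kind
---+-----
3  | fee 
4  | fee 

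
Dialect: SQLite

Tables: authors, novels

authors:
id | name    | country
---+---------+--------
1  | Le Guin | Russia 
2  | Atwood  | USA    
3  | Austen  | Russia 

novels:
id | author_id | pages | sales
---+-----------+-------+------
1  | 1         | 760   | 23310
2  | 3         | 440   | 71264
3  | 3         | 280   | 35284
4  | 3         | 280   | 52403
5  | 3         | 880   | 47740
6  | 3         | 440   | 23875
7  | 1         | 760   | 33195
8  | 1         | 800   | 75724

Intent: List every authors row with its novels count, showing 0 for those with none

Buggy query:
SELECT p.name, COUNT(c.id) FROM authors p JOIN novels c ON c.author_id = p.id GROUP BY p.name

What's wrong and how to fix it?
Bug: INNER JOIN drops authors rows that have no matching novels rows

Fix: Switch to LEFT JOIN to retain unmatched parent rows

Corrected query:
SELECT p.name, COUNT(c.id) FROM authors p LEFT JOIN novels c ON c.author_id = p.id GROUP BY p.name

Result:
name    | COUNT(c.id)
--------+------------
Atwood  | 0          
Austen  | 5          
Le Guin | 3          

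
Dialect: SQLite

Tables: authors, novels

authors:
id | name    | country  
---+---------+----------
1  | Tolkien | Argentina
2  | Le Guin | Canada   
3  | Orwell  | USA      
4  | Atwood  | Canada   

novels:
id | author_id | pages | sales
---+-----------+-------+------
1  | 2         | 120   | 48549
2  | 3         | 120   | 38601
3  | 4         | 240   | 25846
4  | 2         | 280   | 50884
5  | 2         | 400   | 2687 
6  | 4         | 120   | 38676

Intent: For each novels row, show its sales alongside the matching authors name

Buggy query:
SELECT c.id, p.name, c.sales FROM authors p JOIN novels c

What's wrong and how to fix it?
Bug: JOIN with no ON clause produces a cartesian product; every novels row pairs with every authors row

Fix: Specify the join condition linking the foreign key to the parent id

Corrected query:
SELECT c.id, p.name, c.sales FROM authors p JOIN novels c ON c.author_id = p.id

Result:
id | name    | sales
---+---------+------
1  | Le Guin | 48549
2  | Orwell  | 38601
3  | Atwood  | 25846
4  | Le Guin | 50884
5  | Le Guin | 2687 
6  | Atwood  | 38676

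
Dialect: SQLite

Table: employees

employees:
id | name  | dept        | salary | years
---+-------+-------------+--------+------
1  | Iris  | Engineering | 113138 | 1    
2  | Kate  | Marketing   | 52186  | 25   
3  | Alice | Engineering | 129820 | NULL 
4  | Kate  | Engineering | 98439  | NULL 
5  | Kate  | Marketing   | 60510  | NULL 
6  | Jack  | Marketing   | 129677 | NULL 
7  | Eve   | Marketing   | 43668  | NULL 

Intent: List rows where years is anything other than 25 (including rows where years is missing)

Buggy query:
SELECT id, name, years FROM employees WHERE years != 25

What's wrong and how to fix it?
Bug: Inequality against NULL is unknown, not true; rows with NULL are dropped

Fix: Add an explicit OR years IS NULL to include the missing-value rows

Corrected query:
SELECT id, name, years FROM employees WHERE years != 25 OR years IS NULL

Result:
id | name  | years
---+-------+------
1  | Iris  | 1    
3  | Alice | NULL 
4  | Kate  | NULL 
5  | Kate  | NULL 
6  | Jack  | NULL 
7  | Eve   | NULL 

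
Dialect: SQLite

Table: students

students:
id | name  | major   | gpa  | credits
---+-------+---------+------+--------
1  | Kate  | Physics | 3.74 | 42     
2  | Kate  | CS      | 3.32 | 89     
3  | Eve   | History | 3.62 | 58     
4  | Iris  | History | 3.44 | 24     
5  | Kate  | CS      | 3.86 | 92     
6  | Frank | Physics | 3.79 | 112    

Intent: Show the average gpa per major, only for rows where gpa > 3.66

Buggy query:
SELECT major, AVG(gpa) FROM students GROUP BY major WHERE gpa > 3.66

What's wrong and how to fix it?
Bug: Row-level WHERE must come before GROUP BY in the clause order

Fix: Place WHERE between FROM and GROUP BY

Corrected query:
SELECT major, AVG(gpa) FROM students WHERE gpa > 3.66 GROUP BY major

Result:
major   | AVG(gpa)
--------+---------
CS      | 3.86    
Physics | 3.765   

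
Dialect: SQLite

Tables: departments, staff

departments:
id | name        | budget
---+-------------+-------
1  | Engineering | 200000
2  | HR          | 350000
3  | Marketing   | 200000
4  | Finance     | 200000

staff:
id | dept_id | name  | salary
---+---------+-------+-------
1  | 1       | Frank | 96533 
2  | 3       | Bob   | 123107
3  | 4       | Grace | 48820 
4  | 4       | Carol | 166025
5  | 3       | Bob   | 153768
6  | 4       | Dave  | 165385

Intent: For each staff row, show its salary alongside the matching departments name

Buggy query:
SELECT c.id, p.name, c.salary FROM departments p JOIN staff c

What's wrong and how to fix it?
Bug: Missing join condition: each staff row is matched to all departments rows instead of just its own

Fix: Specify the join condition linking the foreign key to the parent id

Corrected query:
SELECT c.id, p.name, c.salary FROM departments p JOIN staff c ON c.dept_id = p.id

Result:
id | name        | salary
---+-------------+-------
1  | Engineering | 96533 
2  | Marketing   | 123107
3  | Finance     | 48820 
4  | Finance     | 166025
5  | Marketing   | 153768
6  | Finance     | 165385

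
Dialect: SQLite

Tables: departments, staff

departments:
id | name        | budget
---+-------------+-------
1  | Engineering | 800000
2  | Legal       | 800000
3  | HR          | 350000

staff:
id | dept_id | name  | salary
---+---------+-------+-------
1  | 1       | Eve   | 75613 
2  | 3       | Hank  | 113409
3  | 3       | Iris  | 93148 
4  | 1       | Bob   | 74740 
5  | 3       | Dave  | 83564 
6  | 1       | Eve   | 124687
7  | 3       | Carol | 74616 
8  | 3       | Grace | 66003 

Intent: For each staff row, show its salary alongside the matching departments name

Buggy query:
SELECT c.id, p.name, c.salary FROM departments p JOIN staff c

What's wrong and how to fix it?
Bug: JOIN with no ON clause produces a cartesian product; every staff row pairs with every departments row

Fix: Specify the join condition linking the foreign key to the parent id

Corrected query:
SELECT c.id, p.name, c.salary FROM departments p JOIN staff c ON c.dept_id = p.id

Result:
id | name        | salary
---+-------------+-------
1  | Engineering | 75613 
2  | HR          | 113409
3  | HR          | 93148 
4  | Engineering | 74740 
5  | HR          | 83564 
6  | Engineering | 124687
7  | HR          | 74616 
8  | HR          | 66003 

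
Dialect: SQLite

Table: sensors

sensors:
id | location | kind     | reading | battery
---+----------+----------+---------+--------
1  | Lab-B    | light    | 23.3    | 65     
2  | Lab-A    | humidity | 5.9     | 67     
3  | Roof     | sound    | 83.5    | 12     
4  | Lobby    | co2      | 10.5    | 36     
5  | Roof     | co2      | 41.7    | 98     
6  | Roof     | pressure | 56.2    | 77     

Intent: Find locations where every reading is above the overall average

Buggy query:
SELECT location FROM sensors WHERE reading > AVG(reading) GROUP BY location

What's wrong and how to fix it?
Bug: AVG() is an aggregate; it can't sit directly in WHERE

Fix: Compute the overall average in a scalar subquery and compare each group's MIN against it in HAVING

Corrected query:
SELECT location FROM sensors GROUP BY location HAVING MIN(reading) > (SELECT AVG(reading) FROM sensors)

Result:
location
--------
Roof    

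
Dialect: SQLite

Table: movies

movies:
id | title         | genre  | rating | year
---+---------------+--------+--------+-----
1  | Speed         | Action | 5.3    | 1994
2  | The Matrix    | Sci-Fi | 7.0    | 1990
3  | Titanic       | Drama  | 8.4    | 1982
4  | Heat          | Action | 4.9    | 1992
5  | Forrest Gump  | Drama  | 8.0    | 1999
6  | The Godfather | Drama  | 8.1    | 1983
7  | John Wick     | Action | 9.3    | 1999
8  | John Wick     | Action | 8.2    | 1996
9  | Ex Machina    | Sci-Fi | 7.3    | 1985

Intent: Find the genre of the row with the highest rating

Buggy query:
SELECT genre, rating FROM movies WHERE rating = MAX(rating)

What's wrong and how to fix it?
Bug: MAX(rating) is an aggregate and cannot be used directly in WHERE

Fix: Wrap MAX in a scalar subquery so WHERE compares against a single value

Corrected query:
SELECT genre, rating FROM movies WHERE rating = (SELECT MAX(rating) FROM movies)

Result:
genre  | rating
-------+-------
Action | 9.3   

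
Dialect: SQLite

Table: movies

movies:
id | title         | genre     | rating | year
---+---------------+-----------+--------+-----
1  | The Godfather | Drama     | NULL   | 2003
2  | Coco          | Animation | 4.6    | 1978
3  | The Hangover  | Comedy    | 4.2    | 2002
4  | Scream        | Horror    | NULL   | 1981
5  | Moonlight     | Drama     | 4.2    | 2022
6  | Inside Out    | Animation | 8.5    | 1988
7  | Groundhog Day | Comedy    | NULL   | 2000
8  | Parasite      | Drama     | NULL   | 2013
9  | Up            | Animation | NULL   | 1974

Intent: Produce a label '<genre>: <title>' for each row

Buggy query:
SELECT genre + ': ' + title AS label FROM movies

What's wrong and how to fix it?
Bug: '+' is numeric addition; on text columns SQLite converts them to 0 instead of concatenating

Fix: Replace + with || to concatenate text

Corrected query:
SELECT genre || ': ' || title AS label FROM movies

Result:
label                
---------------------
Drama: The Godfather 
Animation: Coco      
Comedy: The Hangover 
Horror: Scream       
Drama: Moonlight     
Animation: Inside Out
Comedy: Groundhog Day
Drama: Parasite      
Animation: Up        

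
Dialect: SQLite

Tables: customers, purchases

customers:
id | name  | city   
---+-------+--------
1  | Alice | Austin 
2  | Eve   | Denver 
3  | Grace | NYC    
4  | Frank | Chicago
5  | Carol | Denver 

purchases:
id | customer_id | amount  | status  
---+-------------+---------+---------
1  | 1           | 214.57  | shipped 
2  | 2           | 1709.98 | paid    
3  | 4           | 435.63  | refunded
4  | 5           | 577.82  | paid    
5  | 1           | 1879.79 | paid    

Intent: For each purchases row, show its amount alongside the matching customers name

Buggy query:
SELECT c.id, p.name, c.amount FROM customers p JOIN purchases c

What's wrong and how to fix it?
Bug: JOIN with no ON clause produces a cartesian product; every purchases row pairs with every customers row

Fix: Add ON c.customer_id = p.id to the JOIN

Corrected query:
SELECT c.id, p.name, c.amount FROM customers p JOIN purchases c ON c.customer_id = p.id

Result:
id | name  | amount 
---+-------+--------
1  | Alice | 214.57 
2  | Eve   | 1709.98
3  | Frank | 435.63 
4  | Carol | 577.82 
5  | Alice | 1879.79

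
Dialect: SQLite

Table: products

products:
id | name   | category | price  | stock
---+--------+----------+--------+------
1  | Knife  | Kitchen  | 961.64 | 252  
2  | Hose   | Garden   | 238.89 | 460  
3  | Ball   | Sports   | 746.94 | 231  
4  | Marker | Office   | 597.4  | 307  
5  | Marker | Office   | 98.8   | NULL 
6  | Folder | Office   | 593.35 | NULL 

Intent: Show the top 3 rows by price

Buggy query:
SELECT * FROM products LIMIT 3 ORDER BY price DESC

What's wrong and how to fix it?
Bug: ORDER BY cannot follow LIMIT; LIMIT is the final clause

Fix: Swap the clauses: ORDER BY first, then LIMIT

Corrected query:
SELECT * FROM products ORDER BY price DESC LIMIT 3

Result:
id | name   | category | price  | stock
---+--------+----------+--------+------
1  | Knife  | Kitchen  | 961.64 | 252  
3  | Ball   | Sports   | 746.94 | 231  
4  | Marker | Office   | 597.4  | 307  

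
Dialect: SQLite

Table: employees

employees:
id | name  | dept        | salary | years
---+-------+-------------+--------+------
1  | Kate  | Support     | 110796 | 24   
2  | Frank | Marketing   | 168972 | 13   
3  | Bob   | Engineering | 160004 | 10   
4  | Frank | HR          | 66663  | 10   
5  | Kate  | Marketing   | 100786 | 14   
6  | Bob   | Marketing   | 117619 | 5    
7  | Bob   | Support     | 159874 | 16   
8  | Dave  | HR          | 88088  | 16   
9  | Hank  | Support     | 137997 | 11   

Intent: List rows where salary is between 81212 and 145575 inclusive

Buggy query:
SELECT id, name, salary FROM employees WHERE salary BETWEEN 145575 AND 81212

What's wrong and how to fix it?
Bug: BETWEEN expects the lower bound first; with 145575 AND 81212 the range is empty

Fix: Swap the bounds so the smaller value comes first

Corrected query:
SELECT id, name, salary FROM employees WHERE salary BETWEEN 81212 AND 145575

Result:
id | name | salary
---+------+-------
1  | Kate | 110796
5  | Kate | 100786
6  | Bob  | 117619
8  | Dave | 88088 
9  | Hank | 137997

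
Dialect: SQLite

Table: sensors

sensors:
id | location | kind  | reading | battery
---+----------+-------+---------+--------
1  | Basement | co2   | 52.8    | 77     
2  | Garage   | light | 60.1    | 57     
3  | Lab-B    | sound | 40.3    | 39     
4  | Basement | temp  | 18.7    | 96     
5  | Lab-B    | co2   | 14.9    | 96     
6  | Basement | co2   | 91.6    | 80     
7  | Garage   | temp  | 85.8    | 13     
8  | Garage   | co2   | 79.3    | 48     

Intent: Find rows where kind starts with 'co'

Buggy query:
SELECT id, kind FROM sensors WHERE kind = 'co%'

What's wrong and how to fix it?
Bug: '=' compares the literal string including the % character; pattern matching needs LIKE

Fix: Use LIKE for wildcard pattern matching

Corrected query:
SELECT id, kind FROM sensors WHERE kind LIKE 'co%'

Result:
id | kind
---+-----
1  | co2 
5  | co2 
6  | co2 
8  | co2 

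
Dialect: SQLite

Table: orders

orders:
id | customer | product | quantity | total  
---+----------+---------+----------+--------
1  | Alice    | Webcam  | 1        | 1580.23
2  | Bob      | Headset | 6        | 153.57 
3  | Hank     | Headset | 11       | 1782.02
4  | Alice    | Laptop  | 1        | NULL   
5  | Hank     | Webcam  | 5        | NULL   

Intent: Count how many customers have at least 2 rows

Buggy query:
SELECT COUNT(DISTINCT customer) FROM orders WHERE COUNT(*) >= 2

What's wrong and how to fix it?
Bug: WHERE filters individual rows, not groups, so a group-level COUNT is invalid there

Fix: Use a subquery that GROUPs and filters with HAVING, then count its rows

Corrected query:
SELECT COUNT(*) FROM (SELECT customer FROM orders GROUP BY customer HAVING COUNT(*) >= 2)

Result:
COUNT(*)
--------
2       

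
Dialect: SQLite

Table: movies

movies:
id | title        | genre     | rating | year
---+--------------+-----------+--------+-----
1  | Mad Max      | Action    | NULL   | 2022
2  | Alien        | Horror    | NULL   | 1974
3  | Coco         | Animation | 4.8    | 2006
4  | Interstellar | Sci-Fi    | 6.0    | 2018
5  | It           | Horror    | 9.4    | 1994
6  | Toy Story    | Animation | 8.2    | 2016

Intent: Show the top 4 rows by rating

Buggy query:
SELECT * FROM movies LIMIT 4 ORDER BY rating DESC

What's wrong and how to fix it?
Bug: LIMIT must come after ORDER BY

Fix: Swap the clauses: ORDER BY first, then LIMIT

Corrected query:
SELECT * FROM movies ORDER BY rating DESC LIMIT 4

Result:
id | title        | genre     | rating | year
---+--------------+-----------+--------+-----
5  | It           | Horror    | 9.4    | 1994
6  | Toy Story    | Animation | 8.2    | 2016
4  | Interstellar | Sci-Fi    | 6      | 2018
3  | Coco         | Animation | 4.8    | 2006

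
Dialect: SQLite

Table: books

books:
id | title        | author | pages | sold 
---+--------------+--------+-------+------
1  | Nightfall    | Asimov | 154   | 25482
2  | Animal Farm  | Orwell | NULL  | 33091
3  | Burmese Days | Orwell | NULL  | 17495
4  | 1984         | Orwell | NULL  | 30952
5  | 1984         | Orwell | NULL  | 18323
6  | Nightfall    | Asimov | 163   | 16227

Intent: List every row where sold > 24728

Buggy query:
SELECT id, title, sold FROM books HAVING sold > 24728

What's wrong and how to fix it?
Bug: This is a non-aggregate query (no GROUP BY, no aggregates), so in SQLite the HAVING clause is invalid here; a row-level condition belongs in WHERE

Fix: Replace HAVING with WHERE since the condition applies to individual rows

Corrected query:
SELECT id, title, sold FROM books WHERE sold > 24728

Result:
id | title       | sold 
---+-------------+------
1  | Nightfall   | 25482
2  | Animal Farm | 33091
4  | 1984        | 30952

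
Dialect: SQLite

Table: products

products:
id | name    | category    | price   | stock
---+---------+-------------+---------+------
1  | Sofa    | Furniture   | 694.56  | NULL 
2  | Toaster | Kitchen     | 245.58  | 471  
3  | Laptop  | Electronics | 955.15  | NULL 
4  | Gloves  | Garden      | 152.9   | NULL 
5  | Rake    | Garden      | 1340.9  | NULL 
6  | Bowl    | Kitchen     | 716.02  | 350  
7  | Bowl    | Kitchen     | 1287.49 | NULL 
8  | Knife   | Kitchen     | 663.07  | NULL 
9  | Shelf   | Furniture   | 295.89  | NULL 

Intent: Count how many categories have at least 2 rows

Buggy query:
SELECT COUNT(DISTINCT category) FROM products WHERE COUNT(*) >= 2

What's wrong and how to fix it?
Bug: COUNT(*) cannot appear in WHERE; the per-group count doesn't exist yet

Fix: Use a subquery that GROUPs and filters with HAVING, then count its rows

Corrected query:
SELECT COUNT(*) FROM (SELECT category FROM products GROUP BY category HAVING COUNT(*) >= 2)

Result:
COUNT(*)
--------
3       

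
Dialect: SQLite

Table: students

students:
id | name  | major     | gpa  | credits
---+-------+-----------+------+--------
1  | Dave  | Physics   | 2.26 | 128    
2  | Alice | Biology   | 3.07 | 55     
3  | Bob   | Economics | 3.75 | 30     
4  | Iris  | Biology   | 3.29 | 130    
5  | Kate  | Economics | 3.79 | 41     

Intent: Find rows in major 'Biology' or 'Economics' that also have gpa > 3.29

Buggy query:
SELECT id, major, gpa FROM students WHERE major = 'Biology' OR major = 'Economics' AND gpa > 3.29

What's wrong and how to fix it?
Bug: AND binds tighter than OR, so this parses as major = 'Biology' OR (major = 'Economics' AND gpa > 3.29)

Fix: Add parentheses around the OR so the AND applies to both alternatives

Corrected query:
SELECT id, major, gpa FROM students WHERE (major = 'Biology' OR major = 'Economics') AND gpa > 3.29

Result:
id | major     | gpa 
---+-----------+-----
3  | Economics | 3.75
5  | Economics | 3.79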